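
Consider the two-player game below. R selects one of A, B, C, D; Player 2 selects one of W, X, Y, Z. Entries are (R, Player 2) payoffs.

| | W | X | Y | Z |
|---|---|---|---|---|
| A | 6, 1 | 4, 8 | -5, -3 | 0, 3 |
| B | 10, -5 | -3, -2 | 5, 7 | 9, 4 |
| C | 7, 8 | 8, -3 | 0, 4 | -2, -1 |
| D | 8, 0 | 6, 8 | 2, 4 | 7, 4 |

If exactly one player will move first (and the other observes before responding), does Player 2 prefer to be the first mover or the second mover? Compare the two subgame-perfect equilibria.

second

If R leads: Player 2's best replies are A→X, B→Y, C→W, D→X; R's induced payoffs 4, 5, 7, 6; outcome (C, W), payoffs (7, 8).
If Player 2 leads: R's best replies are W→B, X→C, Y→B, Z→B; Player 2's induced payoffs -5, -3, 7, 4; outcome (B, Y), payoffs (5, 7).
Player 2 gets 7 moving first and 8 moving second, so Player 2 prefers to move second.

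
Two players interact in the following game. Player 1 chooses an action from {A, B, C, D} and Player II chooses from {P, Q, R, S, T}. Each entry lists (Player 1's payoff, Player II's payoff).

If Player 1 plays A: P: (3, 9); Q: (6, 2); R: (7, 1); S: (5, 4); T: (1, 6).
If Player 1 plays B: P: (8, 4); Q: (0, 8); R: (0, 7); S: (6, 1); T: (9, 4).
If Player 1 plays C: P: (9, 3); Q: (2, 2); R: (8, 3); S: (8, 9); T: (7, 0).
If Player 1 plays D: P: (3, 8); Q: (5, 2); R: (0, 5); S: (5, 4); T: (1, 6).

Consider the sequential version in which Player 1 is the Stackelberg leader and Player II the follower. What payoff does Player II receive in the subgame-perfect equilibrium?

Work backward from Player II's decision.
- A: Player II compares 9, 2, 1, 4, 6 and picks P; Player 1 would get 3.
- B: Player II compares 4, 8, 7, 1, 4 and picks Q; Player 1 would get 0.
- C: Player II compares 3, 2, 3, 9, 0 and picks S; Player 1 would get 8.
- D: Player II compares 8, 2, 5, 4, 6 and picks P; Player 1 would get 3.
Player 1's induced payoffs are 3, 0, 8, 3, so Player 1 commits to C. Subgame-perfect outcome: (C, S) with payoffs (8, 9).

9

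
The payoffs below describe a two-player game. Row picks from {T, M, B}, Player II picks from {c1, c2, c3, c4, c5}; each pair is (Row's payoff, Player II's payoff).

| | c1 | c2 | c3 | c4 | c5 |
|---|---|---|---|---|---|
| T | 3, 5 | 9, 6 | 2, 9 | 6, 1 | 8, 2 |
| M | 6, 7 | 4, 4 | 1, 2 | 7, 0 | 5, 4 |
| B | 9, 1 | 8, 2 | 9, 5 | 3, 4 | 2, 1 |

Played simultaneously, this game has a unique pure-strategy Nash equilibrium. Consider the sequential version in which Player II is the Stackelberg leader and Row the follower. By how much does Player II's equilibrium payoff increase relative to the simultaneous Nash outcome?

Backward induction with Player II moving first.
- c1: BR = B, leader payoff 1.
- c2: BR = T, leader payoff 6.
- c3: BR = B, leader payoff 5.
- c4: BR = M, leader payoff 0.
- c5: BR = T, leader payoff 2.
Among 1, 6, 5, 0, 2, the best is 6 at c2. Subgame-perfect outcome: (T, c2) with payoffs (9, 6).
For the simultaneous game, intersect best replies.
Row's best replies: c1→B; c2→T; c3→B; c4→M; c5→T.
Player II's best replies: T→c3; M→c1; B→c3.
Only (B, c3) has each player best-responding; Nash payoffs (9, 5).
Player II's commitment gain: 6 − 5 = 1.

1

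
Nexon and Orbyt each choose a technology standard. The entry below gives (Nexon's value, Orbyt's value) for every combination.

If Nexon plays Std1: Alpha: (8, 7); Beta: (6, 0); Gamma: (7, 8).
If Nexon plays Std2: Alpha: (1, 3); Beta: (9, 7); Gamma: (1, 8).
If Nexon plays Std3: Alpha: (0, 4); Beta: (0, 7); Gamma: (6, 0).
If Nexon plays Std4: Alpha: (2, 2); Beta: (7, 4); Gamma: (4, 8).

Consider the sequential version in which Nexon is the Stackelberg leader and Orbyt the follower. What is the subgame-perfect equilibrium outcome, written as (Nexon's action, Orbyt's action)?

(Std1, Gamma)

Backward induction with Nexon moving first.
- Std1 → Orbyt plays Gamma (best of 7, 0, 8); Nexon gets 7.
- Std2 → Orbyt plays Gamma (best of 3, 7, 8); Nexon gets 1.
- Std3 → Orbyt plays Beta (best of 4, 7, 0); Nexon gets 0.
- Std4 → Orbyt plays Gamma (best of 2, 4, 8); Nexon gets 4.
Among 7, 1, 0, 4, the best is 7 at Std1. Subgame-perfect outcome: (Std1, Gamma) with payoffs (7, 8).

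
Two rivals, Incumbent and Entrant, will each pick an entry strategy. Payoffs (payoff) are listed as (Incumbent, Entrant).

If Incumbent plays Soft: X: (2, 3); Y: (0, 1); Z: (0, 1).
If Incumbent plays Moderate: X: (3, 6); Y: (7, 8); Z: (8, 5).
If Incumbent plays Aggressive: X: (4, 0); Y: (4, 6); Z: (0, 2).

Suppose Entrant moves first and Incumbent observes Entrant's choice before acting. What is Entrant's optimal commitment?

Work backward from Incumbent's decision.
- X: BR = Aggressive, leader payoff 0.
- Y: BR = Moderate, leader payoff 8.
- Z: BR = Moderate, leader payoff 5.
Entrant's induced payoffs are 0, 8, 5, so Entrant commits to Y. Subgame-perfect outcome: (Moderate, Y) with payoffs (7, 8).

Y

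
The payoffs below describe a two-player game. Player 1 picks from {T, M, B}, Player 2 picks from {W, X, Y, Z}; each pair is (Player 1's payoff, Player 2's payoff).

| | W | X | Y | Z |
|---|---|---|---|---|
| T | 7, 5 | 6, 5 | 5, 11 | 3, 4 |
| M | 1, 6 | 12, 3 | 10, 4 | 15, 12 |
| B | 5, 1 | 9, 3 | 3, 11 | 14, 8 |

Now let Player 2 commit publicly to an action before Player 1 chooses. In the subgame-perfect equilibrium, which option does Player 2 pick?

Work backward from Player 1's decision.
- W → Player 1 plays T (best of 7, 1, 5); Player 2 gets 5.
- X → Player 1 plays M (best of 6, 12, 9); Player 2 gets 3.
- Y → Player 1 plays M (best of 5, 10, 3); Player 2 gets 4.
- Z → Player 1 plays M (best of 3, 15, 14); Player 2 gets 12.
Player 2's induced payoffs are 5, 3, 4, 12, so Player 2 commits to Z. Subgame-perfect outcome: (M, Z) with payoffs (15, 12).

Z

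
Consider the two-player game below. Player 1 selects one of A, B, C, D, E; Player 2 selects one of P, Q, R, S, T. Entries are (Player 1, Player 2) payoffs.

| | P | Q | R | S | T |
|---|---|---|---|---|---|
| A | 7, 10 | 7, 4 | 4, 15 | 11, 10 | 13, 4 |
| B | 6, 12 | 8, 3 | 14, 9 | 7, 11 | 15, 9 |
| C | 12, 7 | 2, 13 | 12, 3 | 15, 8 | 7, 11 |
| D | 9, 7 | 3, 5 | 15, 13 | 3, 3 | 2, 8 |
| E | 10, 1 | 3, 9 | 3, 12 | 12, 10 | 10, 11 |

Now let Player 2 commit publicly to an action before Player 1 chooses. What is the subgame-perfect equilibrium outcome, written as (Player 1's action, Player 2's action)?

(D, R)

Work backward from Player 1's decision.
- P → Player 1 plays C (best of 7, 6, 12, 9, 10); Player 2 gets 7.
- Q → Player 1 plays B (best of 7, 8, 2, 3, 3); Player 2 gets 3.
- R → Player 1 plays D (best of 4, 14, 12, 15, 3); Player 2 gets 13.
- S → Player 1 plays C (best of 11, 7, 15, 3, 12); Player 2 gets 8.
- T → Player 1 plays B (best of 13, 15, 7, 2, 10); Player 2 gets 9.
Player 2's induced payoffs are 7, 3, 13, 8, 9, so Player 2 commits to R. Subgame-perfect outcome: (D, R) with payoffs (15, 13).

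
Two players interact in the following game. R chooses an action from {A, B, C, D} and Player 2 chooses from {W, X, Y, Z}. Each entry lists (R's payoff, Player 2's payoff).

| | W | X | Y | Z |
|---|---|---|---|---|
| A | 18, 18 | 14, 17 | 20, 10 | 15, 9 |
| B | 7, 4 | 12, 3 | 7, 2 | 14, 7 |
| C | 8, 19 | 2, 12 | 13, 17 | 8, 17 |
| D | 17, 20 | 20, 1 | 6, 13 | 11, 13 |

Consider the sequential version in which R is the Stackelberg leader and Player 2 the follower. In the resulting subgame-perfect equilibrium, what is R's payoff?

18

Solve by backward induction (R leads).
- A: Player 2 compares 18, 17, 10, 9 and picks W; R would get 18.
- B: Player 2 compares 4, 3, 2, 7 and picks Z; R would get 14.
- C: Player 2 compares 19, 12, 17, 17 and picks W; R would get 8.
- D: Player 2 compares 20, 1, 13, 13 and picks W; R would get 17.
Among 18, 14, 8, 17, the best is 18 at A. Subgame-perfect outcome: (A, W) with payoffs (18, 18).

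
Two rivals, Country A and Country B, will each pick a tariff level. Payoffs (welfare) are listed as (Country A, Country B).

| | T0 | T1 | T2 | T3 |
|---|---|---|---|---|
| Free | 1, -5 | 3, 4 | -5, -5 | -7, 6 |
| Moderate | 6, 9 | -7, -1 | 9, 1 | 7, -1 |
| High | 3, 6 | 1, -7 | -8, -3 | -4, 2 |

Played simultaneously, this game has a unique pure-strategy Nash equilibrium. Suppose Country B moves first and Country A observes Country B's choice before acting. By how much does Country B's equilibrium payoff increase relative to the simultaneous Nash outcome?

0

Work backward from Country A's decision.
- T0 → Country A plays Moderate (best of 1, 6, 3); Country B gets 9.
- T1 → Country A plays Free (best of 3, -7, 1); Country B gets 4.
- T2 → Country A plays Moderate (best of -5, 9, -8); Country B gets 1.
- T3 → Country A plays Moderate (best of -7, 7, -4); Country B gets -1.
Among 9, 4, 1, -1, the best is 9 at T0. Subgame-perfect outcome: (Moderate, T0) with payoffs (6, 9).
Under simultaneous play:
Country A's best replies: T0→Moderate; T1→Free; T2→Moderate; T3→Moderate.
Country B's best replies: Free→T3; Moderate→T0; High→T0.
The unique mutual best reply is (Moderate, T0), giving (6, 9).
Country B's commitment gain: 9 − 9 = 0.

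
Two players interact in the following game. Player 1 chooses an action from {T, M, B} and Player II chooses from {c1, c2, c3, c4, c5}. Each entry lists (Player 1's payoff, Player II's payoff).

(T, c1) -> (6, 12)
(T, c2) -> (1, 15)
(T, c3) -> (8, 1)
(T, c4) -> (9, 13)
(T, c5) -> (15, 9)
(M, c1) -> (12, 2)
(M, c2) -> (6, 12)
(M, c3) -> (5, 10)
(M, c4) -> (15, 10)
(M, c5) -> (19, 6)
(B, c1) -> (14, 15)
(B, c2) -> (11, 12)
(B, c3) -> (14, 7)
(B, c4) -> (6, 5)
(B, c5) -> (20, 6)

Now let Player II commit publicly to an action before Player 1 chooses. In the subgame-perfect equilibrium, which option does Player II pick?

Work backward from Player 1's decision.
- c1 → Player 1 plays B (best of 6, 12, 14); Player II gets 15.
- c2 → Player 1 plays B (best of 1, 6, 11); Player II gets 12.
- c3 → Player 1 plays B (best of 8, 5, 14); Player II gets 7.
- c4 → Player 1 plays M (best of 9, 15, 6); Player II gets 10.
- c5 → Player 1 plays B (best of 15, 19, 20); Player II gets 6.
Player II's induced payoffs are 15, 12, 7, 10, 6, so Player II commits to c1. Subgame-perfect outcome: (B, c1) with payoffs (14, 15).

c1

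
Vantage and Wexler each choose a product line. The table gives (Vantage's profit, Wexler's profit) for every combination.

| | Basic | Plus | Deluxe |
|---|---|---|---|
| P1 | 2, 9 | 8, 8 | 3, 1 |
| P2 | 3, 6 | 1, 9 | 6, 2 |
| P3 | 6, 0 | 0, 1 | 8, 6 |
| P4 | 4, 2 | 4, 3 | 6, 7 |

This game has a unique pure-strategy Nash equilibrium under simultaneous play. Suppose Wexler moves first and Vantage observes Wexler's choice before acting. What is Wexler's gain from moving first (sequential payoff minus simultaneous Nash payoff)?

2

Work backward from Vantage's decision.
- Basic: Vantage compares 2, 3, 6, 4 and picks P3; Wexler would get 0.
- Plus: Vantage compares 8, 1, 0, 4 and picks P1; Wexler would get 8.
- Deluxe: Vantage compares 3, 6, 8, 6 and picks P3; Wexler would get 6.
Wexler's induced payoffs are 0, 8, 6, so Wexler commits to Plus. Subgame-perfect outcome: (P1, Plus) with payoffs (8, 8).
Now find the simultaneous Nash equilibrium.
Vantage's best replies: Basic→P3; Plus→P1; Deluxe→P3.
Wexler's best replies: P1→Basic; P2→Plus; P3→Deluxe; P4→Deluxe.
The unique mutual best reply is (P3, Deluxe), giving (8, 6).
Wexler's commitment gain: 8 − 6 = 2.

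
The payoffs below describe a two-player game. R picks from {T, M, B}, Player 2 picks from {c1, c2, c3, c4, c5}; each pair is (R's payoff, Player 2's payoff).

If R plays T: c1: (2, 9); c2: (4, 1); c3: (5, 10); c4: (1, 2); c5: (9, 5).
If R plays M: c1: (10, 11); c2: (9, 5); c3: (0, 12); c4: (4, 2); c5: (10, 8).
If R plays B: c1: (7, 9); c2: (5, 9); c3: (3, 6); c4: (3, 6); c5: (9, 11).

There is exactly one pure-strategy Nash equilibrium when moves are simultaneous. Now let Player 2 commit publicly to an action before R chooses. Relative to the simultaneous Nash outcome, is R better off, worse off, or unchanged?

better off

R best-responds to each possible Player 2 move:
- c1: R compares 2, 10, 7 and picks M; Player 2 would get 11.
- c2: R compares 4, 9, 5 and picks M; Player 2 would get 5.
- c3: R compares 5, 0, 3 and picks T; Player 2 would get 10.
- c4: R compares 1, 4, 3 and picks M; Player 2 would get 2.
- c5: R compares 9, 10, 9 and picks M; Player 2 would get 8.
Player 2's induced payoffs are 11, 5, 10, 2, 8, so Player 2 commits to c1. Subgame-perfect outcome: (M, c1) with payoffs (10, 11).
Under simultaneous play:
R's best replies: c1→M; c2→M; c3→T; c4→M; c5→M.
Player 2's best replies: T→c3; M→c3; B→c5.
Only (T, c3) has each player best-responding; Nash payoffs (5, 10).
R earns 10 sequentially versus 5 at the Nash outcome: better off.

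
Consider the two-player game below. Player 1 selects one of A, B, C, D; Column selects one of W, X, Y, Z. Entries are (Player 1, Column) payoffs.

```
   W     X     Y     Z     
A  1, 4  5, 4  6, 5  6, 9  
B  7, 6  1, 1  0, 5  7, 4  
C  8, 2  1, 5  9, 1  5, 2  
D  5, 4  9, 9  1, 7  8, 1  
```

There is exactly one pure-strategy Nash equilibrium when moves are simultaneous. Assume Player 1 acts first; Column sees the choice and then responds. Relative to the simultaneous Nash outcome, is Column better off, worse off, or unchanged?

Solve by backward induction (Player 1 leads).
- A: Column compares 4, 4, 5, 9 and picks Z; Player 1 would get 6.
- B: Column compares 6, 1, 5, 4 and picks W; Player 1 would get 7.
- C: Column compares 2, 5, 1, 2 and picks X; Player 1 would get 1.
- D: Column compares 4, 9, 7, 1 and picks X; Player 1 would get 9.
Maximizing over 6, 7, 1, 9, Player 1 chooses D. Subgame-perfect outcome: (D, X) with payoffs (9, 9).
Now find the simultaneous Nash equilibrium.
Player 1's best replies: W→C; X→D; Y→C; Z→D.
Column's best replies: A→Z; B→W; C→X; D→X.
Only (D, X) has each player best-responding; Nash payoffs (9, 9).
Column earns 9 sequentially versus 9 at the Nash outcome: unchanged.

unchanged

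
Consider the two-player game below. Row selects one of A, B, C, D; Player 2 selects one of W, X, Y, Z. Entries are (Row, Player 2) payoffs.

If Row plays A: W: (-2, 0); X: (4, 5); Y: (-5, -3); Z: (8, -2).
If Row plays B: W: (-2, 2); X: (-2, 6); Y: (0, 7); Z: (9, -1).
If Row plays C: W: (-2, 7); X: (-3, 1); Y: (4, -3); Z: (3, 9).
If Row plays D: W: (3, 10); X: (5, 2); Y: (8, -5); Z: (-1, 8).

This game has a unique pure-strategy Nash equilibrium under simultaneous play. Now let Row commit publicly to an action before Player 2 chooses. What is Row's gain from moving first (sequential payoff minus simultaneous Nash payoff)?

1

Backward induction with Row moving first.
- A → Player 2 plays X (best of 0, 5, -3, -2); Row gets 4.
- B → Player 2 plays Y (best of 2, 6, 7, -1); Row gets 0.
- C → Player 2 plays Z (best of 7, 1, -3, 9); Row gets 3.
- D → Player 2 plays W (best of 10, 2, -5, 8); Row gets 3.
Among 4, 0, 3, 3, the best is 4 at A. Subgame-perfect outcome: (A, X) with payoffs (4, 5).
Now find the simultaneous Nash equilibrium.
Row's best replies: W→D; X→D; Y→D; Z→B.
Player 2's best replies: A→X; B→Y; C→Z; D→W.
The unique mutual best reply is (D, W), giving (3, 10).
Row's commitment gain: 4 − 3 = 1.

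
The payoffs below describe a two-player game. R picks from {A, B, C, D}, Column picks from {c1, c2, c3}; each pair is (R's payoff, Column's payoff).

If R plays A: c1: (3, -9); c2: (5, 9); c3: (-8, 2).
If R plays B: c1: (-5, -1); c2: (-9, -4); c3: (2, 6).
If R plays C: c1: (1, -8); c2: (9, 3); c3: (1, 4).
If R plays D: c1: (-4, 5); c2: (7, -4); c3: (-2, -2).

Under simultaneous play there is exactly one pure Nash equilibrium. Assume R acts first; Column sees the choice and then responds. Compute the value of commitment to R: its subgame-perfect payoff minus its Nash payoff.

Column best-responds to each possible R move:
- A: BR = c2, leader payoff 5.
- B: BR = c3, leader payoff 2.
- C: BR = c3, leader payoff 1.
- D: BR = c1, leader payoff -4.
R's induced payoffs are 5, 2, 1, -4, so R commits to A. Subgame-perfect outcome: (A, c2) with payoffs (5, 9).
Under simultaneous play:
R's best replies: c1→A; c2→C; c3→B.
Column's best replies: A→c2; B→c3; C→c3; D→c1.
Only (B, c3) has each player best-responding; Nash payoffs (2, 6).
R's commitment gain: 5 − 2 = 3.

3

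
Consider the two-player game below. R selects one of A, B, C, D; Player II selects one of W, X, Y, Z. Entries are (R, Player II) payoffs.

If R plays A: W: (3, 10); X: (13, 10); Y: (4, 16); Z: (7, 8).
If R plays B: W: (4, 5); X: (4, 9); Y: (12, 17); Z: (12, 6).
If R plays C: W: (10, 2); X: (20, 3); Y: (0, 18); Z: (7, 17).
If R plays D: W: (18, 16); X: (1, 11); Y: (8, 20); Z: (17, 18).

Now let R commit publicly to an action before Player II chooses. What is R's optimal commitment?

B

Solve by backward induction (R leads).
- A: Player II compares 10, 10, 16, 8 and picks Y; R would get 4.
- B: Player II compares 5, 9, 17, 6 and picks Y; R would get 12.
- C: Player II compares 2, 3, 18, 17 and picks Y; R would get 0.
- D: Player II compares 16, 11, 20, 18 and picks Y; R would get 8.
Among 4, 12, 0, 8, the best is 12 at B. Subgame-perfect outcome: (B, Y) with payoffs (12, 17).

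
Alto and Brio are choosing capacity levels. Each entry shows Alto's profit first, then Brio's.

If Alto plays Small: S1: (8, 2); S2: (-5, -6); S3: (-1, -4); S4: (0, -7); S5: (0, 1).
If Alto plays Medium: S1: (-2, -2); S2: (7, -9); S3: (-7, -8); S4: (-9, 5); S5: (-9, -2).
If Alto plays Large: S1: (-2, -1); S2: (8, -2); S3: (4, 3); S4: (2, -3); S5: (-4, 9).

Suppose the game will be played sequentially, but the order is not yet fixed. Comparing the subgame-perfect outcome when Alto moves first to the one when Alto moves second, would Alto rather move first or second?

If Alto leads: Brio's best replies are Small→S1, Medium→S4, Large→S5; Alto's induced payoffs 8, -9, -4; outcome (Small, S1), payoffs (8, 2).
If Brio leads: Alto's best replies are S1→Small, S2→Large, S3→Large, S4→Large, S5→Small; Brio's induced payoffs 2, -2, 3, -3, 1; outcome (Large, S3), payoffs (4, 3).
Alto gets 8 moving first and 4 moving second, so Alto prefers to move first.

first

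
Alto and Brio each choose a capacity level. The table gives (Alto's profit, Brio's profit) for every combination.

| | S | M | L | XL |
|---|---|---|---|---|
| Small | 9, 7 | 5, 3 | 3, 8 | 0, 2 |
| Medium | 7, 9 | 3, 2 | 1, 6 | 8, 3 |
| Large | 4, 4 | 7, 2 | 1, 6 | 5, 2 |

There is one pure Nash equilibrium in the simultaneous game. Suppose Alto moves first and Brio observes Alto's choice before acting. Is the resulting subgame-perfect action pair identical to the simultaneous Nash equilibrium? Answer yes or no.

Work backward from Brio's decision.
- Small: Brio compares 7, 3, 8, 2 and picks L; Alto would get 3.
- Medium: Brio compares 9, 2, 6, 3 and picks S; Alto would get 7.
- Large: Brio compares 4, 2, 6, 2 and picks L; Alto would get 1.
Among 3, 7, 1, the best is 7 at Medium. Subgame-perfect outcome: (Medium, S) with payoffs (7, 9).
Under simultaneous play:
Alto's best replies: S→Small; M→Large; L→Small; XL→Medium.
Brio's best replies: Small→L; Medium→S; Large→L.
Only (Small, L) has each player best-responding; Nash payoffs (3, 8).
Sequential outcome (Medium, S) differs from the Nash profile (Small, L).

no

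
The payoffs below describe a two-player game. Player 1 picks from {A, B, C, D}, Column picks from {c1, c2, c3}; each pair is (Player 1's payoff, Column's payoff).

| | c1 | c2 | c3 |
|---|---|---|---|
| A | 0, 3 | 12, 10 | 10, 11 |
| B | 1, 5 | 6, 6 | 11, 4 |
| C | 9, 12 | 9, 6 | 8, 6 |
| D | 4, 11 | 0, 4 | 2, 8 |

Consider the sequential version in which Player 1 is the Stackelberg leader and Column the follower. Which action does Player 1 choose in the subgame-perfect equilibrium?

Backward induction with Player 1 moving first.
- A: BR = c3, leader payoff 10.
- B: BR = c2, leader payoff 6.
- C: BR = c1, leader payoff 9.
- D: BR = c1, leader payoff 4.
Among 10, 6, 9, 4, the best is 10 at A. Subgame-perfect outcome: (A, c3) with payoffs (10, 11).

A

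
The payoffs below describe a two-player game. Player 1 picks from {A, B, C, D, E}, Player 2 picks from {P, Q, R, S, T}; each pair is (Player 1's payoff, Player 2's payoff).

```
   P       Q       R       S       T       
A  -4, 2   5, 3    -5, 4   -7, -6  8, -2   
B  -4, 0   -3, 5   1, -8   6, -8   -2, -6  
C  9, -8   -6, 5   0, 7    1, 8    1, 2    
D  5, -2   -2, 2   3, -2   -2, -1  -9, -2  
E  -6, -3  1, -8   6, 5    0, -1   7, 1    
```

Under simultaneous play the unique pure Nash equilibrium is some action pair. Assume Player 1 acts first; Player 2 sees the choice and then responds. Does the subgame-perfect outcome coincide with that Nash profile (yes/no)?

Player 2 best-responds to each possible Player 1 move:
- A: BR = R, leader payoff -5.
- B: BR = Q, leader payoff -3.
- C: BR = S, leader payoff 1.
- D: BR = Q, leader payoff -2.
- E: BR = R, leader payoff 6.
Among -5, -3, 1, -2, 6, the best is 6 at E. Subgame-perfect outcome: (E, R) with payoffs (6, 5).
For the simultaneous game, intersect best replies.
Player 1's best replies: P→C; Q→A; R→E; S→B; T→A.
Player 2's best replies: A→R; B→Q; C→S; D→Q; E→R.
The unique mutual best reply is (E, R), giving (6, 5).
Sequential outcome (E, R) coincides with the Nash profile (E, R).

yes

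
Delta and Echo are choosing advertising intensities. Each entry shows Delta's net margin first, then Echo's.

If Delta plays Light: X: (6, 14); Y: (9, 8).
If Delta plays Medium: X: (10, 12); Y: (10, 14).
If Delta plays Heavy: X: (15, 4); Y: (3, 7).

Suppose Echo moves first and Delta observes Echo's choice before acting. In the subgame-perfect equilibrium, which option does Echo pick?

Y

Backward induction with Echo moving first.
- X: Delta compares 6, 10, 15 and picks Heavy; Echo would get 4.
- Y: Delta compares 9, 10, 3 and picks Medium; Echo would get 14.
Echo's induced payoffs are 4, 14, so Echo commits to Y. Subgame-perfect outcome: (Medium, Y) with payoffs (10, 14).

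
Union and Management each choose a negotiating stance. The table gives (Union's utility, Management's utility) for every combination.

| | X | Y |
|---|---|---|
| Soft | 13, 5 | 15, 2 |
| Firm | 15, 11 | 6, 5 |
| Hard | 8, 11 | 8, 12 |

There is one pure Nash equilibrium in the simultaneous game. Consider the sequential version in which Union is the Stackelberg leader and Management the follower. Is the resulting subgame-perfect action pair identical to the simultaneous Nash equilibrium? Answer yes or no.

Solve by backward induction (Union leads).
- Soft: Management compares 5, 2 and picks X; Union would get 13.
- Firm: Management compares 11, 5 and picks X; Union would get 15.
- Hard: Management compares 11, 12 and picks Y; Union would get 8.
Maximizing over 13, 15, 8, Union chooses Firm. Subgame-perfect outcome: (Firm, X) with payoffs (15, 11).
Now find the simultaneous Nash equilibrium.
Union's best replies: X→Firm; Y→Soft.
Management's best replies: Soft→X; Firm→X; Hard→Y.
Only (Firm, X) has each player best-responding; Nash payoffs (15, 11).
Sequential outcome (Firm, X) coincides with the Nash profile (Firm, X).

yes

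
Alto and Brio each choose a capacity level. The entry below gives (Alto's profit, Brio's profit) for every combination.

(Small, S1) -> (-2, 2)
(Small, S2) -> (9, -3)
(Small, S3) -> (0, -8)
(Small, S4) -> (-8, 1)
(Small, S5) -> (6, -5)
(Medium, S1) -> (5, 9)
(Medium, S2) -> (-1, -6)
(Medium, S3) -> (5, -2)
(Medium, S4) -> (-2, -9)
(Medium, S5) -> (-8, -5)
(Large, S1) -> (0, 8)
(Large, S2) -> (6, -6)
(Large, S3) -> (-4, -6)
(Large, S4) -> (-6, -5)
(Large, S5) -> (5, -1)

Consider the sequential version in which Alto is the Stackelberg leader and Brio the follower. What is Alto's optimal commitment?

Solve by backward induction (Alto leads).
- Small: BR = S1, leader payoff -2.
- Medium: BR = S1, leader payoff 5.
- Large: BR = S1, leader payoff 0.
Alto's induced payoffs are -2, 5, 0, so Alto commits to Medium. Subgame-perfect outcome: (Medium, S1) with payoffs (5, 9).

Medium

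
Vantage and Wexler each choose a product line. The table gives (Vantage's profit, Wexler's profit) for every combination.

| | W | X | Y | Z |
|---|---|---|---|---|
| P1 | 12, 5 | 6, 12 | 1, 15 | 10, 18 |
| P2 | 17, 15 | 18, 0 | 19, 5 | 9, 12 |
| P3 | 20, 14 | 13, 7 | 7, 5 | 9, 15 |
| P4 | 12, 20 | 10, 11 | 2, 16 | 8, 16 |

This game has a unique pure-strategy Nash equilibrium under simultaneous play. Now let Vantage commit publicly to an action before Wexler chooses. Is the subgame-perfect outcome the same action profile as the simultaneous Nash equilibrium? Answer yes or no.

Backward induction with Vantage moving first.
- P1 → Wexler plays Z (best of 5, 12, 15, 18); Vantage gets 10.
- P2 → Wexler plays W (best of 15, 0, 5, 12); Vantage gets 17.
- P3 → Wexler plays Z (best of 14, 7, 5, 15); Vantage gets 9.
- P4 → Wexler plays W (best of 20, 11, 16, 16); Vantage gets 12.
Among 10, 17, 9, 12, the best is 17 at P2. Subgame-perfect outcome: (P2, W) with payoffs (17, 15).
For the simultaneous game, intersect best replies.
Vantage's best replies: W→P3; X→P2; Y→P2; Z→P1.
Wexler's best replies: P1→Z; P2→W; P3→Z; P4→W.
The unique mutual best reply is (P1, Z), giving (10, 18).
Sequential outcome (P2, W) differs from the Nash profile (P1, Z).

no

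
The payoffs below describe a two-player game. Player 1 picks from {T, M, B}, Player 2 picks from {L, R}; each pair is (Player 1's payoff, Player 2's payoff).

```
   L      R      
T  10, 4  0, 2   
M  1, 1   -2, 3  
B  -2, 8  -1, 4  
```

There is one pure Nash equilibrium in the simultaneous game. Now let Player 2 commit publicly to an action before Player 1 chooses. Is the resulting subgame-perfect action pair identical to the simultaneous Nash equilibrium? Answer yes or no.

Solve by backward induction (Player 2 leads).
- L: Player 1 compares 10, 1, -2 and picks T; Player 2 would get 4.
- R: Player 1 compares 0, -2, -1 and picks T; Player 2 would get 2.
Player 2's induced payoffs are 4, 2, so Player 2 commits to L. Subgame-perfect outcome: (T, L) with payoffs (10, 4).
Under simultaneous play:
Player 1's best replies: L→T; R→T.
Player 2's best replies: T→L; M→R; B→L.
Only (T, L) has each player best-responding; Nash payoffs (10, 4).
Sequential outcome (T, L) coincides with the Nash profile (T, L).

yes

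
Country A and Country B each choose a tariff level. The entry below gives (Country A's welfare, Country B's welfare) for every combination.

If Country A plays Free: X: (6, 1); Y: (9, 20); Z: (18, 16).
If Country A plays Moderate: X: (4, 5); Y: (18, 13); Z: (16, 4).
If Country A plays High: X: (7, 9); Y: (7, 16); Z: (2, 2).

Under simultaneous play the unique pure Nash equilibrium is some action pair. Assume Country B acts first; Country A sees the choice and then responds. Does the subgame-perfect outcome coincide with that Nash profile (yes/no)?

no

Work backward from Country A's decision.
- X: Country A compares 6, 4, 7 and picks High; Country B would get 9.
- Y: Country A compares 9, 18, 7 and picks Moderate; Country B would get 13.
- Z: Country A compares 18, 16, 2 and picks Free; Country B would get 16.
Among 9, 13, 16, the best is 16 at Z. Subgame-perfect outcome: (Free, Z) with payoffs (18, 16).
Now find the simultaneous Nash equilibrium.
Country A's best replies: X→High; Y→Moderate; Z→Free.
Country B's best replies: Free→Y; Moderate→Y; High→Y.
Only (Moderate, Y) has each player best-responding; Nash payoffs (18, 13).
Sequential outcome (Free, Z) differs from the Nash profile (Moderate, Y).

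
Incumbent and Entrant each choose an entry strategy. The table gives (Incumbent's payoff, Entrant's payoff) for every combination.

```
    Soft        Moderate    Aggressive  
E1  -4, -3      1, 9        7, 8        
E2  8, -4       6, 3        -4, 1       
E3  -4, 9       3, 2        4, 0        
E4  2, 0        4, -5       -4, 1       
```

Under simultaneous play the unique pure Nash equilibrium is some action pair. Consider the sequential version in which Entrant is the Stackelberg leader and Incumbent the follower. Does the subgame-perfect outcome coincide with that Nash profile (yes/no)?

no

Solve by backward induction (Entrant leads).
- Soft: BR = E2, leader payoff -4.
- Moderate: BR = E2, leader payoff 3.
- Aggressive: BR = E1, leader payoff 8.
Maximizing over -4, 3, 8, Entrant chooses Aggressive. Subgame-perfect outcome: (E1, Aggressive) with payoffs (7, 8).
For the simultaneous game, intersect best replies.
Incumbent's best replies: Soft→E2; Moderate→E2; Aggressive→E1.
Entrant's best replies: E1→Moderate; E2→Moderate; E3→Soft; E4→Aggressive.
The unique mutual best reply is (E2, Moderate), giving (6, 3).
Sequential outcome (E1, Aggressive) differs from the Nash profile (E2, Moderate).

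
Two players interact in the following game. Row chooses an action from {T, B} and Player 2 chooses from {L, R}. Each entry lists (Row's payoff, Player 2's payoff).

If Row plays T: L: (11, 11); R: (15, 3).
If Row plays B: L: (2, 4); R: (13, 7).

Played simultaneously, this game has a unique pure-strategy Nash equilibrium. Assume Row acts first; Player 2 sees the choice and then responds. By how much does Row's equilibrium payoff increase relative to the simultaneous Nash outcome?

2

Backward induction with Row moving first.
- T: Player 2 compares 11, 3 and picks L; Row would get 11.
- B: Player 2 compares 4, 7 and picks R; Row would get 13.
Maximizing over 11, 13, Row chooses B. Subgame-perfect outcome: (B, R) with payoffs (13, 7).
For the simultaneous game, intersect best replies.
Row's best replies: L→T; R→T.
Player 2's best replies: T→L; B→R.
The unique mutual best reply is (T, L), giving (11, 11).
Row's commitment gain: 13 − 11 = 2.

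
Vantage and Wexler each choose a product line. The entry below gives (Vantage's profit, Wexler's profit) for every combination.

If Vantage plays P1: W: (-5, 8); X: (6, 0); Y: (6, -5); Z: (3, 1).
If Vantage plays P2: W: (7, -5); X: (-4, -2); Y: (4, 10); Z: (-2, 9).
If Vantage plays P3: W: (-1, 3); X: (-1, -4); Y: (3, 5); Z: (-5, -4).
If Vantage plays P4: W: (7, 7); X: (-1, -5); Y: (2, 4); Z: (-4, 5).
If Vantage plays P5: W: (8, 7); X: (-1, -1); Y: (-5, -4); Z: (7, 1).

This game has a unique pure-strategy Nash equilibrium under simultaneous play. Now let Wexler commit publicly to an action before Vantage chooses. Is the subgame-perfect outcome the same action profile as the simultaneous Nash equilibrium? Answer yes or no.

yes

Vantage best-responds to each possible Wexler move:
- W → Vantage plays P5 (best of -5, 7, -1, 7, 8); Wexler gets 7.
- X → Vantage plays P1 (best of 6, -4, -1, -1, -1); Wexler gets 0.
- Y → Vantage plays P1 (best of 6, 4, 3, 2, -5); Wexler gets -5.
- Z → Vantage plays P5 (best of 3, -2, -5, -4, 7); Wexler gets 1.
Wexler's induced payoffs are 7, 0, -5, 1, so Wexler commits to W. Subgame-perfect outcome: (P5, W) with payoffs (8, 7).
Now find the simultaneous Nash equilibrium.
Vantage's best replies: W→P5; X→P1; Y→P1; Z→P5.
Wexler's best replies: P1→W; P2→Y; P3→Y; P4→W; P5→W.
The unique mutual best reply is (P5, W), giving (8, 7).
Sequential outcome (P5, W) coincides with the Nash profile (P5, W).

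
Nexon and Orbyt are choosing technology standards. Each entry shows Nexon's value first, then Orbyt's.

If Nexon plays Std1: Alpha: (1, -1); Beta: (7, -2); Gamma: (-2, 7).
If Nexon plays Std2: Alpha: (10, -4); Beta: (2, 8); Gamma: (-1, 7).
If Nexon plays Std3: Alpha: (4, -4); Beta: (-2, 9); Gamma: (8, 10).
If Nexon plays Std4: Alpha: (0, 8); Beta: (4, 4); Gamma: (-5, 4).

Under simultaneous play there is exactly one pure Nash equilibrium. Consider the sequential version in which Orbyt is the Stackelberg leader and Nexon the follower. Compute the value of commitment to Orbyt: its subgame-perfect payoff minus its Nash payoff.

0

Solve by backward induction (Orbyt leads).
- Alpha → Nexon plays Std2 (best of 1, 10, 4, 0); Orbyt gets -4.
- Beta → Nexon plays Std1 (best of 7, 2, -2, 4); Orbyt gets -2.
- Gamma → Nexon plays Std3 (best of -2, -1, 8, -5); Orbyt gets 10.
Maximizing over -4, -2, 10, Orbyt chooses Gamma. Subgame-perfect outcome: (Std3, Gamma) with payoffs (8, 10).
Now find the simultaneous Nash equilibrium.
Nexon's best replies: Alpha→Std2; Beta→Std1; Gamma→Std3.
Orbyt's best replies: Std1→Gamma; Std2→Beta; Std3→Gamma; Std4→Alpha.
The unique mutual best reply is (Std3, Gamma), giving (8, 10).
Orbyt's commitment gain: 10 − 10 = 0.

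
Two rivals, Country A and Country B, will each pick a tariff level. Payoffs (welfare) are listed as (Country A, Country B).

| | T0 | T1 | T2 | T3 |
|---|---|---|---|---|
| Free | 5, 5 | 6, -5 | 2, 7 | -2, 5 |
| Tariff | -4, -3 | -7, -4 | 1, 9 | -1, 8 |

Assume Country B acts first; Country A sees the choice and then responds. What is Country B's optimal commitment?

T3

Country A best-responds to each possible Country B move:
- T0: BR = Free, leader payoff 5.
- T1: BR = Free, leader payoff -5.
- T2: BR = Free, leader payoff 7.
- T3: BR = Tariff, leader payoff 8.
Country B's induced payoffs are 5, -5, 7, 8, so Country B commits to T3. Subgame-perfect outcome: (Tariff, T3) with payoffs (-1, 8).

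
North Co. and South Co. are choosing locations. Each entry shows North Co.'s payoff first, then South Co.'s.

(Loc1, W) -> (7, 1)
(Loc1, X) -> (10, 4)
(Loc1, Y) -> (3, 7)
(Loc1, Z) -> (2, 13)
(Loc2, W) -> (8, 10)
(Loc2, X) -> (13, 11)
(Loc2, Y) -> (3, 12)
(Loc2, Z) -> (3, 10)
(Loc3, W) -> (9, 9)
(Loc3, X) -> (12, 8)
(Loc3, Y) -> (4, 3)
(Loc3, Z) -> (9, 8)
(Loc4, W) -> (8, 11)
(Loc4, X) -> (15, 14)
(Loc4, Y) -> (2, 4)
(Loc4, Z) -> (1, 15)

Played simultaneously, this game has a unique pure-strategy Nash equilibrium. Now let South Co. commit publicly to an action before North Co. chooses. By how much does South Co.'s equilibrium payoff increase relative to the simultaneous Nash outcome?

Backward induction with South Co. moving first.
- W: North Co. compares 7, 8, 9, 8 and picks Loc3; South Co. would get 9.
- X: North Co. compares 10, 13, 12, 15 and picks Loc4; South Co. would get 14.
- Y: North Co. compares 3, 3, 4, 2 and picks Loc3; South Co. would get 3.
- Z: North Co. compares 2, 3, 9, 1 and picks Loc3; South Co. would get 8.
Maximizing over 9, 14, 3, 8, South Co. chooses X. Subgame-perfect outcome: (Loc4, X) with payoffs (15, 14).
Now find the simultaneous Nash equilibrium.
North Co.'s best replies: W→Loc3; X→Loc4; Y→Loc3; Z→Loc3.
South Co.'s best replies: Loc1→Z; Loc2→Y; Loc3→W; Loc4→Z.
The unique mutual best reply is (Loc3, W), giving (9, 9).
South Co.'s commitment gain: 14 − 9 = 5.

5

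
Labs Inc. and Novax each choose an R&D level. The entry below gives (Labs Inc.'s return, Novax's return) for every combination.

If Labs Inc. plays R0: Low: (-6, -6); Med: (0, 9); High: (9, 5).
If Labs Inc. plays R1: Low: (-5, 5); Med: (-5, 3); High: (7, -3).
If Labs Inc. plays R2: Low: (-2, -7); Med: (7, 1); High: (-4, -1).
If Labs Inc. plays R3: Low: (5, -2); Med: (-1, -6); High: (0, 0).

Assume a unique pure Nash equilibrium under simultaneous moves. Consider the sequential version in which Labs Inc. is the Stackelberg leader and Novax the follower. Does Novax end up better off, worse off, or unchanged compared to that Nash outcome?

unchanged

Solve by backward induction (Labs Inc. leads).
- R0: Novax compares -6, 9, 5 and picks Med; Labs Inc. would get 0.
- R1: Novax compares 5, 3, -3 and picks Low; Labs Inc. would get -5.
- R2: Novax compares -7, 1, -1 and picks Med; Labs Inc. would get 7.
- R3: Novax compares -2, -6, 0 and picks High; Labs Inc. would get 0.
Maximizing over 0, -5, 7, 0, Labs Inc. chooses R2. Subgame-perfect outcome: (R2, Med) with payoffs (7, 1).
Now find the simultaneous Nash equilibrium.
Labs Inc.'s best replies: Low→R3; Med→R2; High→R0.
Novax's best replies: R0→Med; R1→Low; R2→Med; R3→High.
The unique mutual best reply is (R2, Med), giving (7, 1).
Novax earns 1 sequentially versus 1 at the Nash outcome: unchanged.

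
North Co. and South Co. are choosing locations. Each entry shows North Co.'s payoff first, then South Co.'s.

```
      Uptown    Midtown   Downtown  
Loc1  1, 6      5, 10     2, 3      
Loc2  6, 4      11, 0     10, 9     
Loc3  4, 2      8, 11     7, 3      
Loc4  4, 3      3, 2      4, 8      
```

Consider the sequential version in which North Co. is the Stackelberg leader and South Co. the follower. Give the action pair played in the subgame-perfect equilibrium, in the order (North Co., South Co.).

(Loc2, Downtown)

Work backward from South Co.'s decision.
- Loc1 → South Co. plays Midtown (best of 6, 10, 3); North Co. gets 5.
- Loc2 → South Co. plays Downtown (best of 4, 0, 9); North Co. gets 10.
- Loc3 → South Co. plays Midtown (best of 2, 11, 3); North Co. gets 8.
- Loc4 → South Co. plays Downtown (best of 3, 2, 8); North Co. gets 4.
North Co.'s induced payoffs are 5, 10, 8, 4, so North Co. commits to Loc2. Subgame-perfect outcome: (Loc2, Downtown) with payoffs (10, 9).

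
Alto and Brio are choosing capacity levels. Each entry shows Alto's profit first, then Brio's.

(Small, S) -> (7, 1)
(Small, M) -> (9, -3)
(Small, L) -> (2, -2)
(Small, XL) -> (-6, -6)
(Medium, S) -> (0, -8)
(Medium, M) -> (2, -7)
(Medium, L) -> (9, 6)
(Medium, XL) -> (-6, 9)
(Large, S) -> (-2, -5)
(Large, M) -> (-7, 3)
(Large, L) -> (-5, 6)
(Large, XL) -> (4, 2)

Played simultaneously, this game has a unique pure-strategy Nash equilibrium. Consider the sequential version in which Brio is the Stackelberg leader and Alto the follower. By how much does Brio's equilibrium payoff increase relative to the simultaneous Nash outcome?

5

Alto best-responds to each possible Brio move:
- S → Alto plays Small (best of 7, 0, -2); Brio gets 1.
- M → Alto plays Small (best of 9, 2, -7); Brio gets -3.
- L → Alto plays Medium (best of 2, 9, -5); Brio gets 6.
- XL → Alto plays Large (best of -6, -6, 4); Brio gets 2.
Among 1, -3, 6, 2, the best is 6 at L. Subgame-perfect outcome: (Medium, L) with payoffs (9, 6).
Now find the simultaneous Nash equilibrium.
Alto's best replies: S→Small; M→Small; L→Medium; XL→Large.
Brio's best replies: Small→S; Medium→XL; Large→L.
Only (Small, S) has each player best-responding; Nash payoffs (7, 1).
Brio's commitment gain: 6 − 1 = 5.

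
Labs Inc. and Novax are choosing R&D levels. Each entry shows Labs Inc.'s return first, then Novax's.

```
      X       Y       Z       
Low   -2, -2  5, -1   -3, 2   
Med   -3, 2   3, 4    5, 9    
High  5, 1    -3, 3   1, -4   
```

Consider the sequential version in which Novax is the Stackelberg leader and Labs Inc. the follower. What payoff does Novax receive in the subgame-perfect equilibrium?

Labs Inc. best-responds to each possible Novax move:
- X: BR = High, leader payoff 1.
- Y: BR = Low, leader payoff -1.
- Z: BR = Med, leader payoff 9.
Maximizing over 1, -1, 9, Novax chooses Z. Subgame-perfect outcome: (Med, Z) with payoffs (5, 9).

9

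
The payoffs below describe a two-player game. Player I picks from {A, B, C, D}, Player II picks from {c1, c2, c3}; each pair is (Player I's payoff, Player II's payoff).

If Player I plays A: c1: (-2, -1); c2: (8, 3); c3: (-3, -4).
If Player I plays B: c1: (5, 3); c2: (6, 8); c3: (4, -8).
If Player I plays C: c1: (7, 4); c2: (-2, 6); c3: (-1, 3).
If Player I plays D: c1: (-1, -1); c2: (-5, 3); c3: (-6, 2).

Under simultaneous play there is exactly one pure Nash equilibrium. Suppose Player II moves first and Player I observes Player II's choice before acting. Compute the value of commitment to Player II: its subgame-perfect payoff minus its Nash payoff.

Solve by backward induction (Player II leads).
- c1: BR = C, leader payoff 4.
- c2: BR = A, leader payoff 3.
- c3: BR = B, leader payoff -8.
Player II's induced payoffs are 4, 3, -8, so Player II commits to c1. Subgame-perfect outcome: (C, c1) with payoffs (7, 4).
For the simultaneous game, intersect best replies.
Player I's best replies: c1→C; c2→A; c3→B.
Player II's best replies: A→c2; B→c2; C→c2; D→c2.
The unique mutual best reply is (A, c2), giving (8, 3).
Player II's commitment gain: 4 − 3 = 1.

1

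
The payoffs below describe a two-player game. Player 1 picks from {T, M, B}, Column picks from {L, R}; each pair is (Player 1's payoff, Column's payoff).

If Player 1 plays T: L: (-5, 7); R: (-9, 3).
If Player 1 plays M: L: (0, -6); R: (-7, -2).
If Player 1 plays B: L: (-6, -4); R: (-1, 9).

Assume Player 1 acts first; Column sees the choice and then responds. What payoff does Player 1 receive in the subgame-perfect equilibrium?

-1

Work backward from Column's decision.
- T → Column plays L (best of 7, 3); Player 1 gets -5.
- M → Column plays R (best of -6, -2); Player 1 gets -7.
- B → Column plays R (best of -4, 9); Player 1 gets -1.
Among -5, -7, -1, the best is -1 at B. Subgame-perfect outcome: (B, R) with payoffs (-1, 9).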